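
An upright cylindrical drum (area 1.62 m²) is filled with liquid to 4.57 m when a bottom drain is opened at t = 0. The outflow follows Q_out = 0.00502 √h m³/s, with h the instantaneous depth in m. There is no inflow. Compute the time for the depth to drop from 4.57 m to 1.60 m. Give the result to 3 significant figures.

563 s

Unsteady balance on liquid volume: A dh/dt = −0.00502 √h.
This is separable: 2 d(√h)/dt = −0.00502/A, so √h = √h₀ − (0.00502/(2A)) t.
t = 2A(√h₀ − √h)/0.00502 = 2·1.62·(√4.57 − √1.60)/0.00502
  = 3.2400 × (2.1378 − 1.2649) / 0.00502 = 563.35 s.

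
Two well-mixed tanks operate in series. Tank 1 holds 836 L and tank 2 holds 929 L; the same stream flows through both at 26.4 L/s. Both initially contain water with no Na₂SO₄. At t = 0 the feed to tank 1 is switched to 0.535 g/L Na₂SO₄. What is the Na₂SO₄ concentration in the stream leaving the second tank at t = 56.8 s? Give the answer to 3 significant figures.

Species balance on tank i: dCᵢ/dt = (Cᵢ₋₁ − Cᵢ)/τᵢ with τᵢ = Vᵢ/Q.
τ₁ = 836/26.4 = 31.667 s; τ₂ = 929/26.4 = 35.189 s.
Tank 1: C₁ = C_in(1 − e^(−t/τ₁)). Tank 2 (τ₁ ≠ τ₂): C₂ = C_in[1 − (τ₁ e^(−t/τ₁) − τ₂ e^(−t/τ₂))/(τ₁ − τ₂)].
At t = 56.8: e^(−t/τ₁) = 0.16635, e^(−t/τ₂) = 0.19907.
C₂ = 0.535·[1 − (31.667·0.16635 − 35.189·0.19907)/(-3.5227)] = 0.535·0.50682 = 0.27115 g/L.

0.271 g/L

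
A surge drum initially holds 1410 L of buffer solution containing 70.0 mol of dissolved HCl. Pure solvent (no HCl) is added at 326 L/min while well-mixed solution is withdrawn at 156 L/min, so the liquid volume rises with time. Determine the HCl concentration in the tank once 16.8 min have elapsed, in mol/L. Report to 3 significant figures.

Let m(t) be the amount of HCl. Volume: V(t) = V₀ + (Q_in − Q_out) t = 1410 + 170.00 t; V(16.8) = 4266.0 L.
No HCl enters, so dm/dt = −Q_out · (m/V).
Separate: dm/m = −Q_out dt/V(t) ⇒ ln(m/m₀) = −(Q_out/(Q_in−Q_out)) ln(V/V₀).
m = m₀ (V₀/V)^(Q_out/(Q_in−Q_out)) = 70.0 × (1410/4266.0)^(0.91765) = 25.345 mol.
C = m/V = 25.345/4266.0 = 0.0059412 mol/L.

0.00594 mol/L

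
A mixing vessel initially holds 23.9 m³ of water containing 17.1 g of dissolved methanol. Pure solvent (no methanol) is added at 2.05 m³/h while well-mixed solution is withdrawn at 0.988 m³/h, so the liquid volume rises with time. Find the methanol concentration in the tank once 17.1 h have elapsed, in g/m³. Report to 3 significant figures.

Total volume: dV/dt = Q_in − Q_out = 1.0620 m³/h, so V(t) = 23.9 + 1.0620 t and V(17.1) = 42.060 m³.
Solute balance: dm/dt = 0 − Q_out C = −Q_out m/V(t).
Separate: dm/m = −Q_out dt/V(t) ⇒ ln(m/m₀) = −(Q_out/(Q_in−Q_out)) ln(V/V₀).
m = m₀ (V₀/V)^(Q_out/(Q_in−Q_out)) = 17.1 × (23.9/42.060)^(0.93032) = 10.107 g.
C = m/V = 10.107/42.060 = 0.24030 g/m³.

0.240 g/m³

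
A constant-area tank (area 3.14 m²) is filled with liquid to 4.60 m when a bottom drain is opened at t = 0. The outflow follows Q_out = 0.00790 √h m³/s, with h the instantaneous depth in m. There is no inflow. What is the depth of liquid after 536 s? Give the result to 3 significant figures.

2.16 m

With no inflow, A dh/dt = −0.00790 √h.
Separate and integrate: 2(√h − √h₀) = −(0.00790/A) t.
√h = √4.60 − 0.00790·536/(2·3.14) = 2.1448 − 0.67427 = 1.4705.
h = 1.4705² = 2.1624 m.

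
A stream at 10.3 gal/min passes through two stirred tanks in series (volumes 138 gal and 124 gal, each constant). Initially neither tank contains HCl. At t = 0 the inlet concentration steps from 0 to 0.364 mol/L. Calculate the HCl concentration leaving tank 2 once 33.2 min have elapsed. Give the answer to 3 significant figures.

0.267 mol/L

Each tank obeys Vᵢ dCᵢ/dt = Q(Cᵢ₋₁ − Cᵢ), so τᵢ = Vᵢ/Q.
τ₁ = 138/10.3 = 13.398 min; τ₂ = 124/10.3 = 12.039 min.
Solving the cascade with C₁(0)=C₂(0)=0 gives C₂(t) = C_in[1 − (τ₁ e^(−t/τ₁) − τ₂ e^(−t/τ₂))/(τ₁ − τ₂)].
At t = 33.2: e^(−t/τ₁) = 0.083913, e^(−t/τ₂) = 0.063435.
C₂ = 0.364·[1 − (13.398·0.083913 − 12.039·0.063435)/(1.3592)] = 0.364·0.73471 = 0.26743 mol/L.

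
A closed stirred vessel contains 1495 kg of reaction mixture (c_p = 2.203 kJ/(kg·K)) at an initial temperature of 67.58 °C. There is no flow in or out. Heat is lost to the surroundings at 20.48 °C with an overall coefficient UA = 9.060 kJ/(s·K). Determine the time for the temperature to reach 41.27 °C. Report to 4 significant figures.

M c_p dT/dt = −UA(T − T_amb).
τ = M c_p/UA = 363.519 s; T_ss = T_amb = 20.4800 °C.
T(t) = T_ss + (T₀ − T_ss)e^(−t/τ); set T = 41.27:
t = −τ ln[(T − T_ss)/(T₀ − T_ss)] = −363.519 · ln(0.441401) = 297.286 s.

297.3 s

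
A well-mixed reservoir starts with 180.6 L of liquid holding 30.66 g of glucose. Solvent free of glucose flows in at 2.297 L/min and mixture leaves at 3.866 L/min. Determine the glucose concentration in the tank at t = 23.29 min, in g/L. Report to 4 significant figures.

0.1219 g/L

Let m(t) be the amount of glucose. Volume: V(t) = V₀ + (Q_in − Q_out) t = 180.6 − 1.56900 t; V(23.29) = 144.058 L.
No glucose enters, so dm/dt = −Q_out · (m/V).
dm/m = −Q_out dt/(V₀ − 1.56900 t); integrating gives ln(m/m₀) = −(Q_out/(Q_in−Q_out)) ln(V/V₀).
m = m₀ (V₀/V)^(Q_out/(Q_in−Q_out)) = 30.66 × (180.6/144.058)^(-2.46399) = 17.5653 g.
C = m/V = 17.5653/144.058 = 0.121932 g/L.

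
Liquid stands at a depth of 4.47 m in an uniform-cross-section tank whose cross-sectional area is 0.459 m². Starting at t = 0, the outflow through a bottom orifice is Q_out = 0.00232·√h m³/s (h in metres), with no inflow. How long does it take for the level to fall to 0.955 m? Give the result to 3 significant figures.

With no inflow, A dh/dt = −0.00232 √h.
∫ h^(−1/2) dh = −(0.00232/A) ∫ dt, giving 2√h = 2√h₀ − (0.00232/A) t.
t = 2A(√h₀ − √h)/0.00232 = 2·0.459·(√4.47 − √0.955)/0.00232
  = 0.91800 × (2.1142 − 0.97724) / 0.00232 = 449.90 s.

450 s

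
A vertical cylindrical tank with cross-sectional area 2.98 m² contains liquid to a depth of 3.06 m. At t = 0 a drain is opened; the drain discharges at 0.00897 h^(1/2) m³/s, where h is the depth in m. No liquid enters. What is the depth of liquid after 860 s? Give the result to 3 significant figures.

0.207 m

With no inflow, A dh/dt = −0.00897 √h.
∫ h^(−1/2) dh = −(0.00897/A) ∫ dt, giving 2√h = 2√h₀ − (0.00897/A) t.
√h = √3.06 − 0.00897·860/(2·2.98) = 1.7493 − 1.2943 = 0.45496.
h = 0.45496² = 0.20699 m.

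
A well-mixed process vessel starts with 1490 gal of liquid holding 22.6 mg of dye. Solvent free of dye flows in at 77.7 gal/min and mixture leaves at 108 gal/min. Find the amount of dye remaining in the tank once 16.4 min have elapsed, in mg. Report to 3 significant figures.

5.32 mg

Let m(t) be the amount of dye. Volume: V(t) = V₀ + (Q_in − Q_out) t = 1490 − 30.300 t; V(16.4) = 993.08 gal.
Species balance (pure solvent in): dm/dt = −Q_out · m/V(t).
dm/m = −Q_out dt/(V₀ − 30.300 t); integrating gives ln(m/m₀) = −(Q_out/(Q_in−Q_out)) ln(V/V₀).
m = m₀ (V₀/V)^(Q_out/(Q_in−Q_out)) = 22.6 × (1490/993.08)^(-3.5644) = 5.3218 mg.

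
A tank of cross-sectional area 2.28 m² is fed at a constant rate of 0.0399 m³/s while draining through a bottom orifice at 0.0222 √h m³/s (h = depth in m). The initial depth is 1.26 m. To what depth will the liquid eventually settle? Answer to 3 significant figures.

A dh/dt = Q_in − 0.0222 √h. Steady state requires inflow = outflow:
Q_in = 0.0222 √h_ss ⇒ √h_ss = 0.0399/0.0222 = 1.7973.
h_ss = 1.7973² = 3.2303 m. (Since h₀ = 1.26 m < h_ss, the level will rise toward this value.)

3.23 m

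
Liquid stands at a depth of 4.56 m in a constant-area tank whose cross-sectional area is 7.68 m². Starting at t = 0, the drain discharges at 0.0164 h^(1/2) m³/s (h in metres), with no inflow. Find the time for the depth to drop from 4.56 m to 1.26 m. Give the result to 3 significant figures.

With no inflow, A dh/dt = −0.0164 √h.
Separate and integrate: 2(√h − √h₀) = −(0.0164/A) t.
t = 2A(√h₀ − √h)/0.0164 = 2·7.68·(√4.56 − √1.26)/0.0164
  = 15.360 × (2.1354 − 1.1225) / 0.0164 = 948.68 s.

949 s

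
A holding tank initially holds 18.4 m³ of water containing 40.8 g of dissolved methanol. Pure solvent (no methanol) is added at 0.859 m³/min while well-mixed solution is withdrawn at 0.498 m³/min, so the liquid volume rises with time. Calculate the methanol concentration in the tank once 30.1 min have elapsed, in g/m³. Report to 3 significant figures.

0.735 g/m³

Let m(t) be the amount of methanol. Volume: V(t) = V₀ + (Q_in − Q_out) t = 18.4 + 0.36100 t; V(30.1) = 29.266 m³.
No methanol enters, so dm/dt = −Q_out · (m/V).
dm/m = −Q_out dt/(V₀ + 0.36100 t); integrating gives ln(m/m₀) = −(Q_out/(Q_in−Q_out)) ln(V/V₀).
m = m₀ (V₀/V)^(Q_out/(Q_in−Q_out)) = 40.8 × (18.4/29.266)^(1.3795) = 21.509 g.
C = m/V = 21.509/29.266 = 0.73496 g/m³.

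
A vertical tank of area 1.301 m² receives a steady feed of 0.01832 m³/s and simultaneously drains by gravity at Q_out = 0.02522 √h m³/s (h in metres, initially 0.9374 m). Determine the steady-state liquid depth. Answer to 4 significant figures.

0.5277 m

Mass balance (ρ constant): A dh/dt = Q_in − 0.02522 √h. At steady state dh/dt = 0:
Q_in = 0.02522 √h_ss ⇒ √h_ss = 0.01832/0.02522 = 0.726408.
h_ss = 0.726408² = 0.527668 m. (Since h₀ = 0.9374 m > h_ss, the level will fall toward this value.)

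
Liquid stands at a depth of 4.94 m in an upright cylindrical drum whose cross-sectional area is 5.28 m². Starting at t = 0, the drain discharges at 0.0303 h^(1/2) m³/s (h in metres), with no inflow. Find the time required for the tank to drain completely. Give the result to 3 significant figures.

775 s

Unsteady balance on liquid volume: A dh/dt = −0.0303 √h.
Separate and integrate: 2(√h − √h₀) = −(0.0303/A) t.
Tank is empty when √h = 0: t_empty = 2A√h₀/0.0303.
t_empty = 2·5.28·√4.94/0.0303 = 10.560·2.2226/0.0303 = 774.61 s.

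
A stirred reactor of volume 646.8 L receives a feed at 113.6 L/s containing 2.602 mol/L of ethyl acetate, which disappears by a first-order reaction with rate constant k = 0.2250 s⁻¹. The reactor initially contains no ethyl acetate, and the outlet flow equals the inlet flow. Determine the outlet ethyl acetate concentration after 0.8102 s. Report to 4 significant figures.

0.3162 mol/L

Species balance: V dC/dt = Q C_in − Q C − k V C.
This is linear with rate a = Q/V + k = 0.400634 s⁻¹.
C_ss = Q C_in/(Q + kV) = 1.14069 mol/L; C(t) = C_ss + (C₀ − C_ss) e^(−a t).
C(0.8102) = 1.14069 + (-1.14069)·e^(−0.400634·0.8102) = 1.14069 + (-1.14069)·0.722821 = 0.316175 mol/L.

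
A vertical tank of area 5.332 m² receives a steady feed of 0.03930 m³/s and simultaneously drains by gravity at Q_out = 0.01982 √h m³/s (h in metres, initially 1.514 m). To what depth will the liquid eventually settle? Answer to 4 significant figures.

3.932 m

Mass balance (ρ constant): A dh/dt = Q_in − 0.01982 √h. At steady state dh/dt = 0:
Q_in = 0.01982 √h_ss ⇒ √h_ss = 0.03930/0.01982 = 1.98285.
h_ss = 1.98285² = 3.93168 m. (Since h₀ = 1.514 m < h_ss, the level will rise toward this value.)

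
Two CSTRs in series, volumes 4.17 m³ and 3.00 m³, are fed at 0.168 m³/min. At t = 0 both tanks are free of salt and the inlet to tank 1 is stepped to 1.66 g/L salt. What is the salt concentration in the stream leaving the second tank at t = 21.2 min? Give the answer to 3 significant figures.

0.440 g/L

Time constants: τᵢ = Vᵢ/Q for each well-mixed tank.
τ₁ = 4.17/0.168 = 24.821 min; τ₂ = 3.00/0.168 = 17.857 min.
Tank 1: C₁ = C_in(1 − e^(−t/τ₁)). Tank 2 (τ₁ ≠ τ₂): C₂ = C_in[1 − (τ₁ e^(−t/τ₁) − τ₂ e^(−t/τ₂))/(τ₁ − τ₂)].
At t = 21.2: e^(−t/τ₁) = 0.42567, e^(−t/τ₂) = 0.30507.
C₂ = 1.66·[1 − (24.821·0.42567 − 17.857·0.30507)/(6.9643)] = 1.66·0.26513 = 0.44011 g/L.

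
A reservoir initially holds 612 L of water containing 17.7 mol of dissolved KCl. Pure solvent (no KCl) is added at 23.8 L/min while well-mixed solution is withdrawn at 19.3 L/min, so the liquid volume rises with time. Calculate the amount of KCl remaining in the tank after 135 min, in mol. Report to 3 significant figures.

0.920 mol

Let m(t) be the amount of KCl. Volume: V(t) = V₀ + (Q_in − Q_out) t = 612 + 4.5000 t; V(135) = 1219.5 L.
Species balance (pure solvent in): dm/dt = −Q_out · m/V(t).
Separate: dm/m = −Q_out dt/V(t) ⇒ ln(m/m₀) = −(Q_out/(Q_in−Q_out)) ln(V/V₀).
m = m₀ (V₀/V)^(Q_out/(Q_in−Q_out)) = 17.7 × (612/1219.5)^(4.2889) = 0.91992 mol.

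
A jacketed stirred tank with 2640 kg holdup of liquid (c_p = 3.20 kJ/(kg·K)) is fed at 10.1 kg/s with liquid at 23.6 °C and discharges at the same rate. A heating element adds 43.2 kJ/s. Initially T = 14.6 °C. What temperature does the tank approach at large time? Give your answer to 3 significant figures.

24.9 °C

Unsteady energy balance on the tank contents: M c_p dT/dt = ṁ c_p (T_in − T) + 43.2.
At steady state dT/dt = 0 ⇒ T_ss = T_in + Q̇/(ṁ c_p) = 23.6 + 43.2/(10.1·3.20) = 24.937 °C.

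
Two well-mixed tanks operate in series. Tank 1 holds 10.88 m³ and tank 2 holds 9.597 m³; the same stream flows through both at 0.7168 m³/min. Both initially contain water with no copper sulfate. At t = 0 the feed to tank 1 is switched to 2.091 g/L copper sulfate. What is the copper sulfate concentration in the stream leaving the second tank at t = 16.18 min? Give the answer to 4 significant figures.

Time constants: τᵢ = Vᵢ/Q for each well-mixed tank.
τ₁ = 10.88/0.7168 = 15.1786 min; τ₂ = 9.597/0.7168 = 13.3887 min.
Solving the cascade with C₁(0)=C₂(0)=0 gives C₂(t) = C_in[1 − (τ₁ e^(−t/τ₁) − τ₂ e^(−t/τ₂))/(τ₁ − τ₂)].
At t = 16.18: e^(−t/τ₁) = 0.344391, e^(−t/τ₂) = 0.298650.
C₂ = 2.091·[1 − (15.1786·0.344391 − 13.3887·0.298650)/(1.78990)] = 2.091·0.313454 = 0.655433 g/L.

0.6554 g/L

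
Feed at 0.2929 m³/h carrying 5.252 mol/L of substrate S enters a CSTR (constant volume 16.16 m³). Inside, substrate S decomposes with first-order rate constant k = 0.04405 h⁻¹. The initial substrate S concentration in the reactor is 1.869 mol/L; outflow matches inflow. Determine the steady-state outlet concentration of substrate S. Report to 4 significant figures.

1.531 mol/L

Accumulation = in − out − consumed: V dC/dt = Q C_in − Q C − k V C.
At steady state: 0 = Q C_in − (Q + kV) C_ss, so C_ss = Q C_in/(Q + kV).
C_ss = 0.2929·5.252/(0.2929 + 0.04405·16.16) = 1.53831/1.00475 = 1.53104 mol/L.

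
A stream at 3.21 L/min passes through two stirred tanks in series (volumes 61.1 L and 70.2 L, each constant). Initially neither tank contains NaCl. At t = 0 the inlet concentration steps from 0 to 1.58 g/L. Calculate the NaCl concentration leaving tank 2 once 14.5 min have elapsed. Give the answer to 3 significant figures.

0.252 g/L

Each tank obeys Vᵢ dCᵢ/dt = Q(Cᵢ₋₁ − Cᵢ), so τᵢ = Vᵢ/Q.
τ₁ = 61.1/3.21 = 19.034 min; τ₂ = 70.2/3.21 = 21.869 min.
Tank 1: C₁ = C_in(1 − e^(−t/τ₁)). Tank 2 (τ₁ ≠ τ₂): C₂ = C_in[1 − (τ₁ e^(−t/τ₁) − τ₂ e^(−t/τ₂))/(τ₁ − τ₂)].
At t = 14.5: e^(−t/τ₁) = 0.46683, e^(−t/τ₂) = 0.51529.
C₂ = 1.58·[1 − (19.034·0.46683 − 21.869·0.51529)/(-2.8349)] = 1.58·0.15939 = 0.25184 g/L.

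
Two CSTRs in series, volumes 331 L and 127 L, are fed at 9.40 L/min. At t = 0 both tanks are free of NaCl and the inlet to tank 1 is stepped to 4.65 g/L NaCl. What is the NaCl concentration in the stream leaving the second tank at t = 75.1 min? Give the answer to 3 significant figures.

Species balance on tank i: dCᵢ/dt = (Cᵢ₋₁ − Cᵢ)/τᵢ with τᵢ = Vᵢ/Q.
τ₁ = 331/9.40 = 35.213 min; τ₂ = 127/9.40 = 13.511 min.
Tank 1: C₁ = C_in(1 − e^(−t/τ₁)). Tank 2 (τ₁ ≠ τ₂): C₂ = C_in[1 − (τ₁ e^(−t/τ₁) − τ₂ e^(−t/τ₂))/(τ₁ − τ₂)].
At t = 75.1: e^(−t/τ₁) = 0.11851, e^(−t/τ₂) = 0.0038542.
C₂ = 4.65·[1 − (35.213·0.11851 − 13.511·0.0038542)/(21.702)] = 4.65·0.81011 = 3.7670 g/L.

3.77 g/L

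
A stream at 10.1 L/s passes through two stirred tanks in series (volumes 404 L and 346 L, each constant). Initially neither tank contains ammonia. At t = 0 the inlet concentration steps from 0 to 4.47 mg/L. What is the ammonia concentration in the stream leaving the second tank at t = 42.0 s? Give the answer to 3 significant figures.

Each tank obeys Vᵢ dCᵢ/dt = Q(Cᵢ₋₁ − Cᵢ), so τᵢ = Vᵢ/Q.
τ₁ = 404/10.1 = 40.000 s; τ₂ = 346/10.1 = 34.257 s.
Tank 1: C₁ = C_in(1 − e^(−t/τ₁)). Tank 2 (τ₁ ≠ τ₂): C₂ = C_in[1 − (τ₁ e^(−t/τ₁) − τ₂ e^(−t/τ₂))/(τ₁ − τ₂)].
At t = 42.0: e^(−t/τ₁) = 0.34994, e^(−t/τ₂) = 0.29346.
C₂ = 4.47·[1 − (40.000·0.34994 − 34.257·0.29346)/(5.7426)] = 4.47·0.31315 = 1.3998 mg/L.

1.40 mg/L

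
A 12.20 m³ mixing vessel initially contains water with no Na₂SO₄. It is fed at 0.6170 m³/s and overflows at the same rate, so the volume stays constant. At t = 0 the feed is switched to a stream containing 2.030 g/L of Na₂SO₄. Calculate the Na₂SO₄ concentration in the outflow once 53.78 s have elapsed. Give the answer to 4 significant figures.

1.896 g/L

Species balance on the tank: V dC/dt = Q(C_in − C).
Rewrite as dC/dt + C/τ = C_in/τ, τ = V/Q = 19.7731 s.
C approaches C_in exponentially: C(t) = C_in + (C₀ − C_in) e^(−t/τ).
C(53.78) = 2.030 + (0 − 2.030)·e^(−53.78/19.7731) = 2.030 + (-2.03000)·0.0658842 = 1.89626 g/L.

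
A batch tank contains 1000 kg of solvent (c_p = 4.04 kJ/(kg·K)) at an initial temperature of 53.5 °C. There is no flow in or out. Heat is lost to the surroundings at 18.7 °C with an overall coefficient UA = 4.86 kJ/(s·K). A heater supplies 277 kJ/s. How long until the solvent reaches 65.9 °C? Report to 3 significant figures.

680 s

M c_p dT/dt = −UA(T − T_amb) + Q̇.
τ = M c_p/UA = 831.28 s; T_ss = T_amb + Q̇/UA = 18.7 + 277/4.86 = 75.696 °C.
T(t) = T_ss + (T₀ − T_ss)e^(−t/τ); set T = 65.9:
t = −τ ln[(T − T_ss)/(T₀ − T_ss)] = −831.28 · ln(0.44134) = 679.94 s.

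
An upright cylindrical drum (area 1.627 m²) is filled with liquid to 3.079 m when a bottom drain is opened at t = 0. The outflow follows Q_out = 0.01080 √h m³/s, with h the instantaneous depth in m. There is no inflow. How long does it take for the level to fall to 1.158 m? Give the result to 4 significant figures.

With no inflow, A dh/dt = −0.01080 √h.
∫ h^(−1/2) dh = −(0.01080/A) ∫ dt, giving 2√h = 2√h₀ − (0.01080/A) t.
t = 2A(√h₀ − √h)/0.01080 = 2·1.627·(√3.079 − √1.158)/0.01080
  = 3.25400 × (1.75471 − 1.07610) / 0.01080 = 204.461 s.

204.5 s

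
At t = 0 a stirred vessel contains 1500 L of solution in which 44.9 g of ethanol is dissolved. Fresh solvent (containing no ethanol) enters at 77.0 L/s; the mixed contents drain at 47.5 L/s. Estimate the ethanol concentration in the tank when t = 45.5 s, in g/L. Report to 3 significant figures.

Let m(t) be the amount of ethanol. Volume: V(t) = V₀ + (Q_in − Q_out) t = 1500 + 29.500 t; V(45.5) = 2842.2 L.
Species balance (pure solvent in): dm/dt = −Q_out · m/V(t).
Separate: dm/m = −Q_out dt/V(t) ⇒ ln(m/m₀) = −(Q_out/(Q_in−Q_out)) ln(V/V₀).
m = m₀ (V₀/V)^(Q_out/(Q_in−Q_out)) = 44.9 × (1500/2842.2)^(1.6102) = 16.044 g.
C = m/V = 16.044/2842.2 = 0.0056448 g/L.

0.00564 g/L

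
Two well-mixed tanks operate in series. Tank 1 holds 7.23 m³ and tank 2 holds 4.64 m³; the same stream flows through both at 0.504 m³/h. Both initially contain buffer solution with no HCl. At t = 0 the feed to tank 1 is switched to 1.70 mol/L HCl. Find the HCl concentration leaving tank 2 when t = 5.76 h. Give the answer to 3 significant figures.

0.153 mol/L

Time constants: τᵢ = Vᵢ/Q for each well-mixed tank.
τ₁ = 7.23/0.504 = 14.345 h; τ₂ = 4.64/0.504 = 9.2063 h.
Tank 1: C₁ = C_in(1 − e^(−t/τ₁)). Tank 2 (τ₁ ≠ τ₂): C₂ = C_in[1 − (τ₁ e^(−t/τ₁) − τ₂ e^(−t/τ₂))/(τ₁ − τ₂)].
At t = 5.76: e^(−t/τ₁) = 0.66930, e^(−t/τ₂) = 0.53491.
C₂ = 1.70·[1 − (14.345·0.66930 − 9.2063·0.53491)/(5.1389)] = 1.70·0.089949 = 0.15291 mol/L.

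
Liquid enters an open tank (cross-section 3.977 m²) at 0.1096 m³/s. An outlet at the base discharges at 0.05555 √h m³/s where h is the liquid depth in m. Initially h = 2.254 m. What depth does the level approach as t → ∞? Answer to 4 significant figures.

3.893 m

Level balance: A dh/dt = 0.1096 − 0.05555 √h. Setting dh/dt = 0:
Q_in = 0.05555 √h_ss ⇒ √h_ss = 0.1096/0.05555 = 1.97300.
h_ss = 1.97300² = 3.89272 m. (Since h₀ = 2.254 m < h_ss, the level will rise toward this value.)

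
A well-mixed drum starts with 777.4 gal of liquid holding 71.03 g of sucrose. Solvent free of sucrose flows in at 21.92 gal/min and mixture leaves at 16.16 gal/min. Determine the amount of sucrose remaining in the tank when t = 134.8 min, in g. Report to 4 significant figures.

Total volume: dV/dt = Q_in − Q_out = 5.76000 gal/min, so V(t) = 777.4 + 5.76000 t and V(134.8) = 1553.85 gal.
No sucrose enters, so dm/dt = −Q_out · (m/V).
dm/m = −Q_out dt/(V₀ + 5.76000 t); integrating gives ln(m/m₀) = −(Q_out/(Q_in−Q_out)) ln(V/V₀).
m = m₀ (V₀/V)^(Q_out/(Q_in−Q_out)) = 71.03 × (777.4/1553.85)^(2.80556) = 10.1773 g.

10.18 g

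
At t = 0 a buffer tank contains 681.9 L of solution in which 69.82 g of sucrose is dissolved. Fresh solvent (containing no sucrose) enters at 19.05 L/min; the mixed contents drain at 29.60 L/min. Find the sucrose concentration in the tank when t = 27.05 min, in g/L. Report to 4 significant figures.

0.03847 g/L

Total volume: dV/dt = Q_in − Q_out = -10.5500 L/min, so V(t) = 681.9 − 10.5500 t and V(27.05) = 396.522 L.
Solute balance: dm/dt = 0 − Q_out C = −Q_out m/V(t).
dm/m = −Q_out dt/(V₀ − 10.5500 t); integrating gives ln(m/m₀) = −(Q_out/(Q_in−Q_out)) ln(V/V₀).
m = m₀ (V₀/V)^(Q_out/(Q_in−Q_out)) = 69.82 × (681.9/396.522)^(-2.80569) = 15.2536 g.
C = m/V = 15.2536/396.522 = 0.0384685 g/L.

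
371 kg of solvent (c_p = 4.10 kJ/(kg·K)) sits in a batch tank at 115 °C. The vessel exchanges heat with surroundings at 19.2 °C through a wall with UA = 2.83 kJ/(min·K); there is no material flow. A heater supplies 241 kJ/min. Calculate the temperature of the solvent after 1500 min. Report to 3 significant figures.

105 °C

Lumped-capacitance energy balance: M c_p dT/dt = UA(T_amb − T) + Q̇.
dT/dt = (T_ss − T)/τ with T_ss = T_amb + Q̇/UA = 19.2 + 241/2.83 = 104.36 °C, τ = M c_p/UA = 371·4.10/2.83 = 537.49 min.
Integrating: T(t) = T_ss + (T₀ − T_ss) e^(−t/τ).
T(1500) = 104.36 + (10.641)·0.061376 = 105.01 °C.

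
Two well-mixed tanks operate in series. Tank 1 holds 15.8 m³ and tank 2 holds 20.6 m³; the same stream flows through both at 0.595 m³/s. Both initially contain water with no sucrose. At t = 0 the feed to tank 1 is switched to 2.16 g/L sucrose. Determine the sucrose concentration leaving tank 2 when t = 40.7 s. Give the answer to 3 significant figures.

0.834 g/L

Species balance on tank i: dCᵢ/dt = (Cᵢ₋₁ − Cᵢ)/τᵢ with τᵢ = Vᵢ/Q.
τ₁ = 15.8/0.595 = 26.555 s; τ₂ = 20.6/0.595 = 34.622 s.
Solving the cascade with C₁(0)=C₂(0)=0 gives C₂(t) = C_in[1 − (τ₁ e^(−t/τ₁) − τ₂ e^(−t/τ₂))/(τ₁ − τ₂)].
At t = 40.7: e^(−t/τ₁) = 0.21595, e^(−t/τ₂) = 0.30865.
C₂ = 2.16·[1 − (26.555·0.21595 − 34.622·0.30865)/(-8.0672)] = 2.16·0.38624 = 0.83428 g/L.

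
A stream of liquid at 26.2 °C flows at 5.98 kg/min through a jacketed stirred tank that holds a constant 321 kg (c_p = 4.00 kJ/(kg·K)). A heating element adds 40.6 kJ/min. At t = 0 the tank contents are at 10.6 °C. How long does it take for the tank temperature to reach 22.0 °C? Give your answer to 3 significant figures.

57.8 min

M c_p dT/dt = ṁ c_p (T_in − T) + Q̇.
τ = M/ṁ = 53.679 min; T_ss = T_in + Q̇/(ṁ c_p) = 27.897 °C.
T(t) = T_ss + (T₀ − T_ss) e^(−t/τ). Set T = 22.0:
e^(−t/τ) = (22.0 − 27.897)/(10.6 − 27.897) = 0.34094
t = −53.679 · ln(0.34094) = 57.761 min.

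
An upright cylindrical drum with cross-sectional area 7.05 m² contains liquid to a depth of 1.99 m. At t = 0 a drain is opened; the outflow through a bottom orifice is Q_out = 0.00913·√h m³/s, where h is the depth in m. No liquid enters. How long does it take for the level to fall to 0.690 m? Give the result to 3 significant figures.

896 s

A dh/dt = −Q_out = −0.00913 √h.
This is separable: 2 d(√h)/dt = −0.00913/A, so √h = √h₀ − (0.00913/(2A)) t.
t = 2A(√h₀ − √h)/0.00913 = 2·7.05·(√1.99 − √0.690)/0.00913
  = 14.100 × (1.4107 − 0.83066) / 0.00913 = 895.75 s.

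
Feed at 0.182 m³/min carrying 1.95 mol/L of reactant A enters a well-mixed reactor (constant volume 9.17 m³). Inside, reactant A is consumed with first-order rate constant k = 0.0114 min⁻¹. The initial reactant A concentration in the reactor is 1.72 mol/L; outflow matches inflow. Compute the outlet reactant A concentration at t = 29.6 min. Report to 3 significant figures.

Species balance: V dC/dt = Q C_in − Q C − k V C.
This is linear with rate a = Q/V + k = 0.031247 min⁻¹.
C_ss = Q C_in/(Q + kV) = 1.2386 mol/L; C(t) = C_ss + (C₀ − C_ss) e^(−a t).
C(29.6) = 1.2386 + (0.48142)·e^(−0.031247·29.6) = 1.2386 + (0.48142)·0.39656 = 1.4295 mol/L.

1.43 mol/L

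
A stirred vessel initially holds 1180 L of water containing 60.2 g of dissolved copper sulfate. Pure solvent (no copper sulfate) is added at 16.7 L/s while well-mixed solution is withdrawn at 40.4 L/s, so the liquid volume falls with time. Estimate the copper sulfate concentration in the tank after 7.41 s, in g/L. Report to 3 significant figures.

0.0455 g/L

Let m(t) be the amount of copper sulfate. Volume: V(t) = V₀ + (Q_in − Q_out) t = 1180 − 23.700 t; V(7.41) = 1004.4 L.
Solute balance: dm/dt = 0 − Q_out C = −Q_out m/V(t).
dm/m = −Q_out dt/(V₀ − 23.700 t); integrating gives ln(m/m₀) = −(Q_out/(Q_in−Q_out)) ln(V/V₀).
m = m₀ (V₀/V)^(Q_out/(Q_in−Q_out)) = 60.2 × (1180/1004.4)^(-1.7046) = 45.741 g.
C = m/V = 45.741/1004.4 = 0.045541 g/L.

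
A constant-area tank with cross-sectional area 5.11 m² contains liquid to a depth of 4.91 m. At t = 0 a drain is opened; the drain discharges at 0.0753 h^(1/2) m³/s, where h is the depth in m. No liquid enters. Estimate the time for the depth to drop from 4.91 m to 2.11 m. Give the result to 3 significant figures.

104 s

A dh/dt = −Q_out = −0.0753 √h.
This is separable: 2 d(√h)/dt = −0.0753/A, so √h = √h₀ − (0.0753/(2A)) t.
t = 2A(√h₀ − √h)/0.0753 = 2·5.11·(√4.91 − √2.11)/0.0753
  = 10.220 × (2.2159 − 1.4526) / 0.0753 = 103.59 s.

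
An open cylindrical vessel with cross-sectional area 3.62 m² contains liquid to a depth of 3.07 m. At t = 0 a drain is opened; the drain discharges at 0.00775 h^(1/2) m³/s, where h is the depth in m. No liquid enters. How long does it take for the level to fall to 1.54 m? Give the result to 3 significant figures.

Mass balance (ρ constant): A dh/dt = −0.00775 √h.
∫ h^(−1/2) dh = −(0.00775/A) ∫ dt, giving 2√h = 2√h₀ − (0.00775/A) t.
t = 2A(√h₀ − √h)/0.00775 = 2·3.62·(√3.07 − √1.54)/0.00775
  = 7.2400 × (1.7521 − 1.2410) / 0.00775 = 477.54 s.

478 s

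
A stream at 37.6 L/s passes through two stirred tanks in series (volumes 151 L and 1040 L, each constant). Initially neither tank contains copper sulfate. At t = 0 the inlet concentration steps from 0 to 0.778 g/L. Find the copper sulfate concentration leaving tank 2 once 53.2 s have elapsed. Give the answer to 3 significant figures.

Time constants: τᵢ = Vᵢ/Q for each well-mixed tank.
τ₁ = 151/37.6 = 4.0160 s; τ₂ = 1040/37.6 = 27.660 s.
Tank 1: C₁ = C_in(1 − e^(−t/τ₁)). Tank 2 (τ₁ ≠ τ₂): C₂ = C_in[1 − (τ₁ e^(−t/τ₁) − τ₂ e^(−t/τ₂))/(τ₁ − τ₂)].
At t = 53.2: e^(−t/τ₁) = 1.7654e-06, e^(−t/τ₂) = 0.14611.
C₂ = 0.778·[1 − (4.0160·1.7654e-06 − 27.660·0.14611)/(-23.644)] = 0.778·0.82907 = 0.64502 g/L.

0.645 g/L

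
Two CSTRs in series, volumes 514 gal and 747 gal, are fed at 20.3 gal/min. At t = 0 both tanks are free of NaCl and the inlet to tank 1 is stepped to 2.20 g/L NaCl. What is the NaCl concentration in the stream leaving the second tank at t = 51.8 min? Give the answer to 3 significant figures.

Species balance on tank i: dCᵢ/dt = (Cᵢ₋₁ − Cᵢ)/τᵢ with τᵢ = Vᵢ/Q.
τ₁ = 514/20.3 = 25.320 min; τ₂ = 747/20.3 = 36.798 min.
Solving the cascade with C₁(0)=C₂(0)=0 gives C₂(t) = C_in[1 − (τ₁ e^(−t/τ₁) − τ₂ e^(−t/τ₂))/(τ₁ − τ₂)].
At t = 51.8: e^(−t/τ₁) = 0.12928, e^(−t/τ₂) = 0.24471.
C₂ = 2.20·[1 − (25.320·0.12928 − 36.798·0.24471)/(-11.478)] = 2.20·0.50065 = 1.1014 g/L.

1.10 g/L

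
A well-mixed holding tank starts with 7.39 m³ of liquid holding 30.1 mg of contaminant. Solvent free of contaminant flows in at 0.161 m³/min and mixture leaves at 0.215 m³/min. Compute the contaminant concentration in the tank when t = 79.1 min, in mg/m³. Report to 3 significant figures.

Let m(t) be the amount of contaminant. Volume: V(t) = V₀ + (Q_in − Q_out) t = 7.39 − 0.054000 t; V(79.1) = 3.1186 m³.
Species balance (pure solvent in): dm/dt = −Q_out · m/V(t).
Separate: dm/m = −Q_out dt/V(t) ⇒ ln(m/m₀) = −(Q_out/(Q_in−Q_out)) ln(V/V₀).
m = m₀ (V₀/V)^(Q_out/(Q_in−Q_out)) = 30.1 × (7.39/3.1186)^(-3.9815) = 0.96999 mg.
C = m/V = 0.96999/3.1186 = 0.31103 mg/m³.

0.311 mg/m³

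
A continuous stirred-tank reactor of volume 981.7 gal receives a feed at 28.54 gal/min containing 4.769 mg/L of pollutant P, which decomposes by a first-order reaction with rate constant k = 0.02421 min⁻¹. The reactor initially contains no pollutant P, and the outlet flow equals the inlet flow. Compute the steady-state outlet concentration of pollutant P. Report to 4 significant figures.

Accumulation = in − out − consumed: V dC/dt = Q C_in − Q C − k V C.
Steady state (dC/dt = 0): C_ss = Q C_in/(Q + kV) = C_in/(1 + kV/Q).
C_ss = 28.54·4.769/(28.54 + 0.02421·981.7) = 136.107/52.3070 = 2.60209 mg/L.

2.602 mg/L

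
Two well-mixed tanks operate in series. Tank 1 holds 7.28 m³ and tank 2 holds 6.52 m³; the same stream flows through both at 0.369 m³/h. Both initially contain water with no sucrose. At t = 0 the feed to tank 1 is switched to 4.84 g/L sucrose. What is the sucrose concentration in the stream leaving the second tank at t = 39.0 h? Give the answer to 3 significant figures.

2.99 g/L

Each tank obeys Vᵢ dCᵢ/dt = Q(Cᵢ₋₁ − Cᵢ), so τᵢ = Vᵢ/Q.
τ₁ = 7.28/0.369 = 19.729 h; τ₂ = 6.52/0.369 = 17.669 h.
Tank 1: C₁ = C_in(1 − e^(−t/τ₁)). Tank 2 (τ₁ ≠ τ₂): C₂ = C_in[1 − (τ₁ e^(−t/τ₁) − τ₂ e^(−t/τ₂))/(τ₁ − τ₂)].
At t = 39.0: e^(−t/τ₁) = 0.13851, e^(−t/τ₂) = 0.11001.
C₂ = 4.84·[1 − (19.729·0.13851 − 17.669·0.11001)/(2.0596)] = 4.84·0.61693 = 2.9859 g/L.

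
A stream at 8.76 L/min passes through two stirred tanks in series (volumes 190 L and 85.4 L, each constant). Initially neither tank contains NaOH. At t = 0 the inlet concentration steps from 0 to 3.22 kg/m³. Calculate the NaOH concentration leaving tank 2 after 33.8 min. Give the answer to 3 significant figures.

2.07 kg/m³

Each tank obeys Vᵢ dCᵢ/dt = Q(Cᵢ₋₁ − Cᵢ), so τᵢ = Vᵢ/Q.
τ₁ = 190/8.76 = 21.689 min; τ₂ = 85.4/8.76 = 9.7489 min.
Tank 1: C₁ = C_in(1 − e^(−t/τ₁)). Tank 2 (τ₁ ≠ τ₂): C₂ = C_in[1 − (τ₁ e^(−t/τ₁) − τ₂ e^(−t/τ₂))/(τ₁ − τ₂)].
At t = 33.8: e^(−t/τ₁) = 0.21048, e^(−t/τ₂) = 0.031208.
C₂ = 3.22·[1 − (21.689·0.21048 − 9.7489·0.031208)/(11.941)] = 3.22·0.64315 = 2.0709 kg/m³.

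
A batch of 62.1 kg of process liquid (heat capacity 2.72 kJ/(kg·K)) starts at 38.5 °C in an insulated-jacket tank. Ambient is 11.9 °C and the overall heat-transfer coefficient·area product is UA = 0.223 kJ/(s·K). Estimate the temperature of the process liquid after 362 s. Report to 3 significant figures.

28.4 °C

Lumped-capacitance energy balance: M c_p dT/dt = UA(T_amb − T).
dT/dt = (T_ss − T)/τ with T_ss = T_amb = 11.900 °C, τ = M c_p/UA = 62.1·2.72/0.223 = 757.45 s.
This is linear first-order; T(t) = T_ss + (T₀ − T_ss) e^(−t/τ).
T(362) = 11.900 + (26.600)·0.62007 = 28.394 °C.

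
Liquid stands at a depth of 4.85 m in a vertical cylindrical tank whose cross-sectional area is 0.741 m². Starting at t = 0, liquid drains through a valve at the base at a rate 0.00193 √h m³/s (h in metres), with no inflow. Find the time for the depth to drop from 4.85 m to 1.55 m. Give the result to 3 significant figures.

Accumulation of liquid (constant cross-section A): A dh/dt = −0.00193 √h.
Separate and integrate: 2(√h − √h₀) = −(0.00193/A) t.
t = 2A(√h₀ − √h)/0.00193 = 2·0.741·(√4.85 − √1.55)/0.00193
  = 1.4820 × (2.2023 − 1.2450) / 0.00193 = 735.07 s.

735 s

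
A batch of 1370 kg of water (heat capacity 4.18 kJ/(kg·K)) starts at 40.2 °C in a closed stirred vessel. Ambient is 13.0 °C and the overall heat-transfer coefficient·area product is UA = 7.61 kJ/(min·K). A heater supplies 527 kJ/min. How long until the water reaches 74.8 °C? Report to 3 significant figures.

Lumped-capacitance energy balance: M c_p dT/dt = UA(T_amb − T) + Q̇.
τ = M c_p/UA = 752.51 min; T_ss = T_amb + Q̇/UA = 13.0 + 527/7.61 = 82.251 °C.
T(t) = T_ss + (T₀ − T_ss)e^(−t/τ); set T = 74.8:
t = −τ ln[(T − T_ss)/(T₀ − T_ss)] = −752.51 · ln(0.17719) = 1302.2 min.

1300 min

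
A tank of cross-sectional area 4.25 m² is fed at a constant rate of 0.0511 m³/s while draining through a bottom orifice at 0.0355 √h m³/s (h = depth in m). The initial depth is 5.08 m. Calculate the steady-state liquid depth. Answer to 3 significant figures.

Mass balance (ρ constant): A dh/dt = Q_in − 0.0355 √h. At steady state dh/dt = 0:
Q_in = 0.0355 √h_ss ⇒ √h_ss = 0.0511/0.0355 = 1.4394.
h_ss = 1.4394² = 2.0720 m. (Since h₀ = 5.08 m > h_ss, the level will fall toward this value.)

2.07 m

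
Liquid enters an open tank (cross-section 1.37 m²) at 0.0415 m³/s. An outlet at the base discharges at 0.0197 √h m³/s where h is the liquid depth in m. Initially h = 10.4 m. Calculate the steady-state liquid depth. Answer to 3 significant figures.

Level balance: A dh/dt = 0.0415 − 0.0197 √h. Setting dh/dt = 0:
Q_in = 0.0197 √h_ss ⇒ √h_ss = 0.0415/0.0197 = 2.1066.
h_ss = 2.1066² = 4.4378 m. (Since h₀ = 10.4 m > h_ss, the level will fall toward this value.)

4.44 m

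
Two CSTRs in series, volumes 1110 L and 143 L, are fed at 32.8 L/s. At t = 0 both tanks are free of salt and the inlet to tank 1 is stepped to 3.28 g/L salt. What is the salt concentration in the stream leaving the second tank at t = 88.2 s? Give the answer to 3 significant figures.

Each tank obeys Vᵢ dCᵢ/dt = Q(Cᵢ₋₁ − Cᵢ), so τᵢ = Vᵢ/Q.
τ₁ = 1110/32.8 = 33.841 s; τ₂ = 143/32.8 = 4.3598 s.
Solving the cascade with C₁(0)=C₂(0)=0 gives C₂(t) = C_in[1 − (τ₁ e^(−t/τ₁) − τ₂ e^(−t/τ₂))/(τ₁ − τ₂)].
At t = 88.2: e^(−t/τ₁) = 0.073809, e^(−t/τ₂) = 1.6369e-09.
C₂ = 3.28·[1 − (33.841·0.073809 − 4.3598·1.6369e-09)/(29.482)] = 3.28·0.91528 = 3.0021 g/L.

3.00 g/L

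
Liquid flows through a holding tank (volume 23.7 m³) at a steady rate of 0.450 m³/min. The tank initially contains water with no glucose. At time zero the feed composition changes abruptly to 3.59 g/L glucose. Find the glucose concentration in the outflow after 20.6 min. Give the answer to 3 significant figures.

Accumulation = in − out for the solute gives V dC/dt = Q(C_in − C).
So dC/dt = (C_in − C)/τ with τ = V/Q = 23.7/0.450 = 52.667 min.
Solution: C(t) = C_in + (C₀ − C_in) e^(−t/τ).
C(20.6) = 3.59 + (0 − 3.59)·e^(−20.6/52.667) = 3.59 + (-3.5900)·0.67629 = 1.1621 g/L.

1.16 g/L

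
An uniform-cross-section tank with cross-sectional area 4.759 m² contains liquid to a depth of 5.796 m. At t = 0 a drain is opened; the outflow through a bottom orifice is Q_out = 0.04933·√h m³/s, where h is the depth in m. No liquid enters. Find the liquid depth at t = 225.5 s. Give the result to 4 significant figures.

1.535 m

With no inflow, A dh/dt = −0.04933 √h.
Separate and integrate: 2(√h − √h₀) = −(0.04933/A) t.
√h = √5.796 − 0.04933·225.5/(2·4.759) = 2.40749 − 1.16872 = 1.23876.
h = 1.23876² = 1.53454 m.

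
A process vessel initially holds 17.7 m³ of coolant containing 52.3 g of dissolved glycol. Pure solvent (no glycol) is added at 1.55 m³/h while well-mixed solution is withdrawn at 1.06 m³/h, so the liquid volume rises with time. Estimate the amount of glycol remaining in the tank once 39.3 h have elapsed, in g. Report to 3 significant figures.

10.6 g

Total volume: dV/dt = Q_in − Q_out = 0.49000 m³/h, so V(t) = 17.7 + 0.49000 t and V(39.3) = 36.957 m³.
Species balance (pure solvent in): dm/dt = −Q_out · m/V(t).
dm/m = −Q_out dt/(V₀ + 0.49000 t); integrating gives ln(m/m₀) = −(Q_out/(Q_in−Q_out)) ln(V/V₀).
m = m₀ (V₀/V)^(Q_out/(Q_in−Q_out)) = 52.3 × (17.7/36.957)^(2.1633) = 10.638 g.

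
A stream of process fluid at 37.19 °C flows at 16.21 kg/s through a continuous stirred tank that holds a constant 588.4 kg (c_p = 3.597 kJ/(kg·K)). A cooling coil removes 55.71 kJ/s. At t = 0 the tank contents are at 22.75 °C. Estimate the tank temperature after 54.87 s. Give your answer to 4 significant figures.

33.26 °C

M c_p dT/dt = ṁ c_p (T_in − T) − Q̇.
τ = M/ṁ = 36.2986 s; T_ss = T_in − Q̇/(ṁ c_p) = 37.19 − 55.71/(16.21·3.597) = 36.2345 °C.
T approaches T_ss exponentially: T(t) = T_ss + (T₀ − T_ss) e^(−t/τ).
T(54.87) = 36.2345 + (-13.4845)·e^(−54.87/36.2986) = 36.2345 + (-13.4845)·0.220550 = 33.2605 °C.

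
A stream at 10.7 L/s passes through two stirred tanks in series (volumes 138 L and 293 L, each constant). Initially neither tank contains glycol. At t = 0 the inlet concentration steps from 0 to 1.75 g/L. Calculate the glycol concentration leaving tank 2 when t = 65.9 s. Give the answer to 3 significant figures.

1.46 g/L

Each tank obeys Vᵢ dCᵢ/dt = Q(Cᵢ₋₁ − Cᵢ), so τᵢ = Vᵢ/Q.
τ₁ = 138/10.7 = 12.897 s; τ₂ = 293/10.7 = 27.383 s.
Tank 1: C₁ = C_in(1 − e^(−t/τ₁)). Tank 2 (τ₁ ≠ τ₂): C₂ = C_in[1 − (τ₁ e^(−t/τ₁) − τ₂ e^(−t/τ₂))/(τ₁ − τ₂)].
At t = 65.9: e^(−t/τ₁) = 0.0060383, e^(−t/τ₂) = 0.090122.
C₂ = 1.75·[1 − (12.897·0.0060383 − 27.383·0.090122)/(-14.486)] = 1.75·0.83502 = 1.4613 g/L.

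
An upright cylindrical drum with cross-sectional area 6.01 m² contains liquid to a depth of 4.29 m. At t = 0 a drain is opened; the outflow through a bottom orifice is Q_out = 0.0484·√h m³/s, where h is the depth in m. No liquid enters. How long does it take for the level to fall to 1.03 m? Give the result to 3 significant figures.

A dh/dt = −Q_out = −0.0484 √h.
This is separable: 2 d(√h)/dt = −0.0484/A, so √h = √h₀ − (0.0484/(2A)) t.
t = 2A(√h₀ − √h)/0.0484 = 2·6.01·(√4.29 − √1.03)/0.0484
  = 12.020 × (2.0712 − 1.0149) / 0.0484 = 262.34 s.

262 s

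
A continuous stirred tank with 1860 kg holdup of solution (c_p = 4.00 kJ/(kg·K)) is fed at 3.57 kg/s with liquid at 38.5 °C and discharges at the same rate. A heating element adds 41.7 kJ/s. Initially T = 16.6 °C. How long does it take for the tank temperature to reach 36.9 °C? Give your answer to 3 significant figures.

887 s

Unsteady energy balance on the tank contents: M c_p dT/dt = ṁ c_p (T_in − T) + 41.7.
τ = M/ṁ = 521.01 s; T_ss = T_in + Q̇/(ṁ c_p) = 41.420 °C.
T(t) = T_ss + (T₀ − T_ss) e^(−t/τ). Set T = 36.9:
e^(−t/τ) = (36.9 − 41.420)/(16.6 − 41.420) = 0.18212
t = −521.01 · ln(0.18212) = 887.33 s.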